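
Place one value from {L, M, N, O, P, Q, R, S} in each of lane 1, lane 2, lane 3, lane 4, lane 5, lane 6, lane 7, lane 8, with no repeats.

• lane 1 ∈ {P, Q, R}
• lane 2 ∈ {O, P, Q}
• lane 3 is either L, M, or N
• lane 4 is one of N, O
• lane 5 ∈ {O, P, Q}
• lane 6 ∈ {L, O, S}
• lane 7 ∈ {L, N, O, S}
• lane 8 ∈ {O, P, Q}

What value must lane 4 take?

The 8 variables draw from only 8 values {L, M, N, O, P, Q, R, S}, so each is used; only lane 3 can be M, hence lane 3 = M.
The 7 still-open variables together cover exactly {L, N, O, P, Q, R, S} — 7 values for 7 variables — and R appears only in lane 1's list, so lane 1 = R.
lane 2, lane 5, lane 8 between them cover only {O, P, Q} — a naked triple. Remove those values from lane 4, lane 6, lane 7.
So lane 4 = N.

N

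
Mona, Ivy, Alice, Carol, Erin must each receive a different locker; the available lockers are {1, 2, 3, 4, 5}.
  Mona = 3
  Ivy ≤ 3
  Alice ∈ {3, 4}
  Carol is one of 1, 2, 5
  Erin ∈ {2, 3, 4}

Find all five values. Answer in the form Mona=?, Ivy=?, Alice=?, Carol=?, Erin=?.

Mona=3, Ivy=1, Alice=4, Carol=5, Erin=2

Mona's domain is down to {3}, so Mona = 3. So Ivy, Alice, Erin can't be 3.
Alice must be 4 (only option left). Remove 4 from Erin.
Erin's domain is down to {2}, so Erin = 2. Remove 2 from Ivy, Carol.
Ivy has just one choice, so Ivy = 1. Strike 1 from Carol.
Carol must be 5 (only option left).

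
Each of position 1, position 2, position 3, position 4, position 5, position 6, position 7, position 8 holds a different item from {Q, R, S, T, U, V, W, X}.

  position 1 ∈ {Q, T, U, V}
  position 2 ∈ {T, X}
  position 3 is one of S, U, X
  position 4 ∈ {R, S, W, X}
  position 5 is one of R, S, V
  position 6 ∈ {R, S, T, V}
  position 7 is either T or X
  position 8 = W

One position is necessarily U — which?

position 3

position 8 must be W (only option left). Eliminate W elsewhere: position 4.
The 7 still-open variables draw from only 7 values {Q, R, S, T, U, V, X}, so each is used; only position 1 can be Q, hence position 1 = Q.
The 6 still-open variables together cover exactly {R, S, T, U, V, X} — 6 values for 6 variables — and U appears only in position 3's list, so position 3 = U.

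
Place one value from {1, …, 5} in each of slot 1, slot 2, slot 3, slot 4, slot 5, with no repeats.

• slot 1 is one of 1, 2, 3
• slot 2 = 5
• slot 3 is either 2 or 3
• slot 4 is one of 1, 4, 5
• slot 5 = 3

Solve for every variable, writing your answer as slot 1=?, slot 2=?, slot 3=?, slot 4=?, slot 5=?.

slot 1=1, slot 2=5, slot 3=2, slot 4=4, slot 5=3

slot 2's domain is down to {5}, so slot 2 = 5. Strike 5 from slot 4.
slot 5 has just one choice, so slot 5 = 3. Remove 3 from slot 1, slot 3.
That leaves slot 3 = 2. So slot 1 can't be 2.
slot 1 has just one choice, so slot 1 = 1. Strike 1 from slot 4.
slot 4's domain is down to {4}, so slot 4 = 4.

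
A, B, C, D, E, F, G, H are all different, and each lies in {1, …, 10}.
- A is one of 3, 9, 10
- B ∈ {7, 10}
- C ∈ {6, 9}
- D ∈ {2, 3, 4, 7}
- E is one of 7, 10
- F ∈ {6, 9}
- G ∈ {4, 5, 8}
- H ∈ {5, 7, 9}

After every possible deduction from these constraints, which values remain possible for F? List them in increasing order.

6, 9

B and E between them cover only {7, 10} — a naked pair. Remove those values from A, D, H.
C and F between them cover only {6, 9} — a naked pair. Remove those values from A, H.
That leaves A = 3. Eliminate 3 elsewhere: D.
H's domain is down to {5}, so H = 5. Strike 5 from G.
No further eliminations apply; F can still be any of 6, 9.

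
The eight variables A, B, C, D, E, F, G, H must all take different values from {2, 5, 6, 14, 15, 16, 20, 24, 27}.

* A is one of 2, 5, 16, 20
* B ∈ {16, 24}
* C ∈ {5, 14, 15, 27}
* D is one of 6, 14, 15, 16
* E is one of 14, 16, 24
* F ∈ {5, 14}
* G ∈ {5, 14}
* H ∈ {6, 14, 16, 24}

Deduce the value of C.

27

The 2 variables F and G are confined to {5, 14}, which locks those values in; drop them from A, C, D, E, H.
The 2 variables B and E are confined to {16, 24}, which locks those values in; drop them from A, D, H.
H's domain is down to {6}, so H = 6. Strike 6 from D.
D has just one choice, so D = 15. Remove 15 from C.
So C = 27.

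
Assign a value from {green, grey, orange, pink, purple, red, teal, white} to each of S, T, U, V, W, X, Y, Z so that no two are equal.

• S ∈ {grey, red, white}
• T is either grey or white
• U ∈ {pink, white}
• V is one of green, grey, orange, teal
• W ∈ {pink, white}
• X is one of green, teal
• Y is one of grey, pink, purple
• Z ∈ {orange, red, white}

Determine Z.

orange

The 8 variables draw from only 8 values {green, grey, orange, pink, purple, red, teal, white}, so each is used; only Y can be purple, hence Y = purple.
U and W share exactly the 2 values {pink, white}; by pigeonhole those values go to them, so strike pink, white from S, T, Z.
T's domain is down to {grey}, so T = grey. Remove grey from S, V.
S has just one choice, so S = red. Eliminate red elsewhere: Z.
So Z = orange.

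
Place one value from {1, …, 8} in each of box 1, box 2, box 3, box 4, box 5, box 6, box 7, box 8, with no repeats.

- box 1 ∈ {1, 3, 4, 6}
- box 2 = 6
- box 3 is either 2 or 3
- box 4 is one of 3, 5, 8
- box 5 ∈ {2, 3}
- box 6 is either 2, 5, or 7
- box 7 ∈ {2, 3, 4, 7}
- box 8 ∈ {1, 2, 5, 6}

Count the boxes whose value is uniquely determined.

2

box 2 must be 6 (only option left). Strike 6 from box 1, box 8.
The 7 still-open variables together cover exactly {1, 2, 3, 4, 5, 7, 8} — 7 values for 7 variables — and 8 appears only in box 4's list, so box 4 = 8.
box 3 and box 5 share exactly the 2 values {2, 3}; by pigeonhole those values go to them, so strike 2, 3 from box 1, box 6, box 7, box 8.
Determined: box 2=6, box 4=8. The other boxes each still have more than one consistent value. That makes 2.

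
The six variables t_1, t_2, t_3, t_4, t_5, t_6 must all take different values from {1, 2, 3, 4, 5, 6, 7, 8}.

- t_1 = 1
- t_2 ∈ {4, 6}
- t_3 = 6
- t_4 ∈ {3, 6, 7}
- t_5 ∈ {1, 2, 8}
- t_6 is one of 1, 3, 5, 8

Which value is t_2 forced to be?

t_1 must be 1 (only option left). Remove 1 from t_5, t_6.
t_3's domain is down to {6}, so t_3 = 6. Eliminate 6 elsewhere: t_2, t_4.
So t_2 = 4.

4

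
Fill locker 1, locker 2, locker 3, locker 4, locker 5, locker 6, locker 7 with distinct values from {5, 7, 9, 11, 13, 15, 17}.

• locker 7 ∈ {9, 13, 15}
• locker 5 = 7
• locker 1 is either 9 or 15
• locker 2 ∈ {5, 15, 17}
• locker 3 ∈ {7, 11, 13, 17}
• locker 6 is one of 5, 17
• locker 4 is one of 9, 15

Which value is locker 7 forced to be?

locker 5 has just one choice, so locker 5 = 7. Eliminate 7 elsewhere: locker 3.
The 6 still-open variables draw from only 6 values {5, 9, 11, 13, 15, 17}, so each is used; only locker 3 can be 11, hence locker 3 = 11.
The 5 still-open variables draw from only 5 values {5, 9, 13, 15, 17}, so each is used; only locker 7 can be 13, hence locker 7 = 13.

13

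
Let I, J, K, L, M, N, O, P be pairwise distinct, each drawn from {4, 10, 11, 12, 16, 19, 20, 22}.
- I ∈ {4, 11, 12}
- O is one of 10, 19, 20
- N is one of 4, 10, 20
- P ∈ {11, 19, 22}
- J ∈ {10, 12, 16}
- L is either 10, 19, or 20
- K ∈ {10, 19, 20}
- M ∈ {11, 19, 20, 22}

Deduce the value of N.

The 8 variables together cover exactly {4, 10, 11, 12, 16, 19, 20, 22} — 8 values for 8 variables — and 16 appears only in J's list, so J = 16.
The 7 still-open variables together cover exactly {4, 10, 11, 12, 19, 20, 22} — 7 values for 7 variables — and 12 appears only in I's list, so I = 12.
Among the 6 still-open variables, 4 fits only N (and all 6 values in {4, 10, 11, 19, 20, 22} must be used), so N = 4.

4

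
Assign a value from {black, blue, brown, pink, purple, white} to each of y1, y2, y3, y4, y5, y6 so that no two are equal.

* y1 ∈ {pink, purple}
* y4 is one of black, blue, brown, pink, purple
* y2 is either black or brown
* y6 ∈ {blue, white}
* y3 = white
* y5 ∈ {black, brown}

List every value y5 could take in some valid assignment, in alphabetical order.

black, brown

y3's domain is down to {white}, so y3 = white. Strike white from y6.
y6's domain is down to {blue}, so y6 = blue. Eliminate blue elsewhere: y4.
The 2 variables y2 and y5 are confined to {black, brown}, which locks those values in; drop them from y4.
No further eliminations apply; y5 can still be any of black, brown.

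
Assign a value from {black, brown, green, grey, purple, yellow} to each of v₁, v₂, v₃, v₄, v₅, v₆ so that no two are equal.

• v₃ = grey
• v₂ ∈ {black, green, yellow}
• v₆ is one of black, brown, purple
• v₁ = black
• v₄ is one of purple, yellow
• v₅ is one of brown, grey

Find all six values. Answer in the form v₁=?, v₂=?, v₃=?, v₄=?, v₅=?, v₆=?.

v₁=black, v₂=green, v₃=grey, v₄=yellow, v₅=brown, v₆=purple

v₁ has just one choice, so v₁ = black. Strike black from v₂, v₆.
v₃ must be grey (only option left). Eliminate grey elsewhere: v₅.
That leaves v₅ = brown. Strike brown from v₆.
v₆ must be purple (only option left). So v₄ can't be purple.
v₄ has just one choice, so v₄ = yellow. So v₂ can't be yellow.
v₂ has just one choice, so v₂ = green.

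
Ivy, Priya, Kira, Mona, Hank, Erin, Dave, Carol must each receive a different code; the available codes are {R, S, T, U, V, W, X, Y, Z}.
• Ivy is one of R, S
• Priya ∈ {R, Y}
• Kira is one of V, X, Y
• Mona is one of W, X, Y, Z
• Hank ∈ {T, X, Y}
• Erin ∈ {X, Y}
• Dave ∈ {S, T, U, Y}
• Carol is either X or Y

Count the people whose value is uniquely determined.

5

Erin and Carol share exactly the 2 values {X, Y}; by pigeonhole those values go to them, so strike X, Y from Priya, Kira, Mona, Hank, Dave.
Priya's domain is down to {R}, so Priya = R. So Ivy can't be R.
That leaves Kira = V.
That leaves Hank = T. Eliminate T elsewhere: Dave.
Ivy has just one choice, so Ivy = S. So Dave can't be S.
That leaves Dave = U.
Determined: Ivy=S, Priya=R, Kira=V, Hank=T, Dave=U. The other people each still have more than one consistent value. That makes 5.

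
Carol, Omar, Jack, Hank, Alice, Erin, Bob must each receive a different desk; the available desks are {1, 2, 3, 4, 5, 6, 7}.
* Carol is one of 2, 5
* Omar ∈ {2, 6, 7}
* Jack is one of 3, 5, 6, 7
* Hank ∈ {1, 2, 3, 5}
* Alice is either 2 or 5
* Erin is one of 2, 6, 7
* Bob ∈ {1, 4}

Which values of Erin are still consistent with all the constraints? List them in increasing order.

6, 7

The 7 variables draw from only 7 values {1, 2, 3, 4, 5, 6, 7}, so each is used; only Bob can be 4, hence Bob = 4.
The 6 still-open variables draw from only 6 values {1, 2, 3, 5, 6, 7}, so each is used; only Hank can be 1, hence Hank = 1.
The 5 still-open variables draw from only 5 values {2, 3, 5, 6, 7}, so each is used; only Jack can be 3, hence Jack = 3.
Carol and Alice share exactly the 2 values {2, 5}; by pigeonhole those values go to them, so strike 2, 5 from Omar, Erin.
No further eliminations apply; Erin can still be any of 6, 7.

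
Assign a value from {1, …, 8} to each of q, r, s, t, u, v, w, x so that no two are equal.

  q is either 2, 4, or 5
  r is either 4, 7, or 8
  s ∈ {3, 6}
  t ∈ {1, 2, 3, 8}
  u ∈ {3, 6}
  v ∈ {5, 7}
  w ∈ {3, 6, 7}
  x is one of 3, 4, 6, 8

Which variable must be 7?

The 8 variables draw from only 8 values {1, 2, 3, 4, 5, 6, 7, 8}, so each is used; only t can be 1, hence t = 1.
Among the 7 still-open variables, 2 fits only q (and all 7 values in {2, 3, 4, 5, 6, 7, 8} must be used), so q = 2.
The 6 still-open variables draw from only 6 values {3, 4, 5, 6, 7, 8}, so each is used; only v can be 5, hence v = 5.
s and u share exactly the 2 values {3, 6}; by pigeonhole those values go to them, so strike 3, 6 from w, x.
So 7 goes to w.

w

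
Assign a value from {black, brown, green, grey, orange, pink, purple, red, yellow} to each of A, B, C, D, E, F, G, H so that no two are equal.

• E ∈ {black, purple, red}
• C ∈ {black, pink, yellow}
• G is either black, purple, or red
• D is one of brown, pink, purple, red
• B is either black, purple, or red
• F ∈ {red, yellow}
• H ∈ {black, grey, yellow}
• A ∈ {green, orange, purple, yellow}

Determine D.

B, E, G between them cover only {black, purple, red} — a naked triple. Remove those values from A, C, D, F, H.
That leaves F = yellow. So A, C, H can't be yellow.
H's domain is down to {grey}, so H = grey.
C must be pink (only option left). So D can't be pink.
So D = brown.

brown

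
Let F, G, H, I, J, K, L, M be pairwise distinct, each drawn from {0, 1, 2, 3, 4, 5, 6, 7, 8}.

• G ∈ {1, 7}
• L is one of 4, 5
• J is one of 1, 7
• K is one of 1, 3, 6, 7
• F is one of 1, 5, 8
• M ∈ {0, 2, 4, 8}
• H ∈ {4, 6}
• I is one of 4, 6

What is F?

8

G and J between them cover only {1, 7} — a naked pair. Remove those values from F, K.
H and I between them cover only {4, 6} — a naked pair. Remove those values from K, L, M.
K must be 3 (only option left).
That leaves L = 5. Eliminate 5 elsewhere: F.
So F = 8.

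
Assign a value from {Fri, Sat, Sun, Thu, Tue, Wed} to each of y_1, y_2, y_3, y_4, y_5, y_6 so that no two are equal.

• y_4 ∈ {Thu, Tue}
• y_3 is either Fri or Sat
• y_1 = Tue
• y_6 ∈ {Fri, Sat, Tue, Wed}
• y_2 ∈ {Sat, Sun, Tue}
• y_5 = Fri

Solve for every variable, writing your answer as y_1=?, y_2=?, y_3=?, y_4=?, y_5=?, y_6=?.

y_1 has just one choice, so y_1 = Tue. Eliminate Tue elsewhere: y_2, y_4, y_6.
y_4 has just one choice, so y_4 = Thu.
y_5's domain is down to {Fri}, so y_5 = Fri. So y_3, y_6 can't be Fri.
y_3 has just one choice, so y_3 = Sat. Remove Sat from y_2, y_6.
That leaves y_6 = Wed.
y_2 must be Sun (only option left).

y_1=Tue, y_2=Sun, y_3=Sat, y_4=Thu, y_5=Fri, y_6=Wed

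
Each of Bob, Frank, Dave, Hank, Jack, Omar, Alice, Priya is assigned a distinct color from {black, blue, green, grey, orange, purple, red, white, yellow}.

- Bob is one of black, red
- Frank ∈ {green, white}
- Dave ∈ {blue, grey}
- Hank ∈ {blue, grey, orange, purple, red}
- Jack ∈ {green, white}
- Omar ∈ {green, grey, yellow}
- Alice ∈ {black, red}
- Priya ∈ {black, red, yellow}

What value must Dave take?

Bob and Alice share exactly the 2 values {black, red}; by pigeonhole those values go to them, so strike black, red from Hank, Priya.
Priya's domain is down to {yellow}, so Priya = yellow. So Omar can't be yellow.
Frank and Jack between them cover only {green, white} — a naked pair. Remove those values from Omar.
Omar must be grey (only option left). So Dave, Hank can't be grey.
So Dave = blue.

blue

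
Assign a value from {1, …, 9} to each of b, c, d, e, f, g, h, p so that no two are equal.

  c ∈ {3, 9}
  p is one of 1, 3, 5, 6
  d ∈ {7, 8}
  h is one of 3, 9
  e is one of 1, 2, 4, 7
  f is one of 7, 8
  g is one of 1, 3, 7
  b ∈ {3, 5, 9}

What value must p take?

6

c and h between them cover only {3, 9} — a naked pair. Remove those values from b, g, p.
b has just one choice, so b = 5. So p can't be 5.
The 2 variables d and f are confined to {7, 8}, which locks those values in; drop them from e, g.
g must be 1 (only option left). Eliminate 1 elsewhere: e, p.
So p = 6.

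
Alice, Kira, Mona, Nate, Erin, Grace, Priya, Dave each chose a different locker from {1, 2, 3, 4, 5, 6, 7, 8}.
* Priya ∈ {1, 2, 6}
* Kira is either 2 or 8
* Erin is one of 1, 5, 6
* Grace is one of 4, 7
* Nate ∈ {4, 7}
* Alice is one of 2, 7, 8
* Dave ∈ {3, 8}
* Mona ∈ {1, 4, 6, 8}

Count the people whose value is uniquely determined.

2

Among the 8 variables, 3 fits only Dave (and all 8 values in {1, 2, 3, 4, 5, 6, 7, 8} must be used), so Dave = 3.
The 7 still-open variables together cover exactly {1, 2, 4, 5, 6, 7, 8} — 7 values for 7 variables — and 5 appears only in Erin's list, so Erin = 5.
The 2 variables Nate and Grace are confined to {4, 7}, which locks those values in; drop them from Alice, Mona.
The 2 variables Alice and Kira are confined to {2, 8}, which locks those values in; drop them from Mona, Priya.
Determined: Erin=5, Dave=3. The other people each still have more than one consistent value. That makes 2.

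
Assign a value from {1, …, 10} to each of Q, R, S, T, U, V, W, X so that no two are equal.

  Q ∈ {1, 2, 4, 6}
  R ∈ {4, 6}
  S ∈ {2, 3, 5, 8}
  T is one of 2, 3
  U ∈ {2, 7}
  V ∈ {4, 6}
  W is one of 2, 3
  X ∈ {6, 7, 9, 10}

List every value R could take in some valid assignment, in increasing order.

R and V between them cover only {4, 6} — a naked pair. Remove those values from Q, X.
The 2 variables T and W are confined to {2, 3}, which locks those values in; drop them from Q, S, U.
Q's domain is down to {1}, so Q = 1.
U's domain is down to {7}, so U = 7. Remove 7 from X.
No further eliminations apply; R can still be any of 4, 6.

4, 6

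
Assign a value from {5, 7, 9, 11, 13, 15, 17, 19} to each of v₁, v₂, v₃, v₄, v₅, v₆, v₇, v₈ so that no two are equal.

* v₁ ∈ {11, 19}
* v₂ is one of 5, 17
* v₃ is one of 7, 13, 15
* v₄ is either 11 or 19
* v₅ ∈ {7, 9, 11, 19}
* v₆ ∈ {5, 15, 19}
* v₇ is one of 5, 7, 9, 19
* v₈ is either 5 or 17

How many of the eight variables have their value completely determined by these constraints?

2

The 8 variables together cover exactly {5, 7, 9, 11, 13, 15, 17, 19} — 8 values for 8 variables — and 13 appears only in v₃'s list, so v₃ = 13.
Among the 7 still-open variables, 15 fits only v₆ (and all 7 values in {5, 7, 9, 11, 15, 17, 19} must be used), so v₆ = 15.
The 2 variables v₁ and v₄ are confined to {11, 19}, which locks those values in; drop them from v₅, v₇.
v₂ and v₈ between them cover only {5, 17} — a naked pair. Remove those values from v₇.
Determined: v₃=13, v₆=15. The other variables each still have more than one consistent value. That makes 2.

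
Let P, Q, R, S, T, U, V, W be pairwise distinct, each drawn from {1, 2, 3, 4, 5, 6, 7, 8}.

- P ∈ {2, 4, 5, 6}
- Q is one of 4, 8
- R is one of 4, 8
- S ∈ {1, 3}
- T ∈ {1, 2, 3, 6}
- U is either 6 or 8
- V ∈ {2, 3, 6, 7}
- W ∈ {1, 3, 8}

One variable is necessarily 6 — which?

U

Among the 8 variables, 5 fits only P (and all 8 values in {1, 2, 3, 4, 5, 6, 7, 8} must be used), so P = 5.
The 7 still-open variables draw from only 7 values {1, 2, 3, 4, 6, 7, 8}, so each is used; only V can be 7, hence V = 7.
Among the 6 still-open variables, 2 fits only T (and all 6 values in {1, 2, 3, 4, 6, 8} must be used), so T = 2.
Among the 5 still-open variables, 6 fits only U (and all 5 values in {1, 3, 4, 6, 8} must be used), so U = 6.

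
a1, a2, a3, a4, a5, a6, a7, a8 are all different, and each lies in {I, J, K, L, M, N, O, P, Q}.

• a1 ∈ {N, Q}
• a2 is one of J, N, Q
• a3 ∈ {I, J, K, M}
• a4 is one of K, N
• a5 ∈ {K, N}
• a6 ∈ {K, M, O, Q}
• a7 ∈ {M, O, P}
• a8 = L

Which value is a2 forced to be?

a8 has just one choice, so a8 = L.
a4 and a5 between them cover only {K, N} — a naked pair. Remove those values from a1, a2, a3, a6.
That leaves a1 = Q. Eliminate Q elsewhere: a2, a6.
So a2 = J.

J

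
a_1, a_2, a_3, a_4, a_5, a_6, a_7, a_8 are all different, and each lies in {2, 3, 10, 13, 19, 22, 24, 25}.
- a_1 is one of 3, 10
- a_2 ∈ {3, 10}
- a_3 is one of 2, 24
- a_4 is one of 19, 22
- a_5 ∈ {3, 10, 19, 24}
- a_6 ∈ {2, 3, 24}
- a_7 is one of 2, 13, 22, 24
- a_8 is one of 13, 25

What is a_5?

19

The 8 variables together cover exactly {2, 3, 10, 13, 19, 22, 24, 25} — 8 values for 8 variables — and 25 appears only in a_8's list, so a_8 = 25.
The 7 still-open variables together cover exactly {2, 3, 10, 13, 19, 22, 24} — 7 values for 7 variables — and 13 appears only in a_7's list, so a_7 = 13.
Among the 6 still-open variables, 22 fits only a_4 (and all 6 values in {2, 3, 10, 19, 22, 24} must be used), so a_4 = 22.
The 5 still-open variables together cover exactly {2, 3, 10, 19, 24} — 5 values for 5 variables — and 19 appears only in a_5's list, so a_5 = 19.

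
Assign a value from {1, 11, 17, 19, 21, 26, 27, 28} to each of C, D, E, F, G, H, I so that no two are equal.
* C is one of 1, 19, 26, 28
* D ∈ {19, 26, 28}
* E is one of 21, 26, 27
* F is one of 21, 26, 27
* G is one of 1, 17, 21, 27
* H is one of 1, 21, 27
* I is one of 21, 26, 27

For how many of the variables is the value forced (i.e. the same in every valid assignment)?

The 7 variables draw from only 7 values {1, 17, 19, 21, 26, 27, 28}, so each is used; only G can be 17, hence G = 17.
The 3 variables E, F, I are confined to {21, 26, 27}, which locks those values in; drop them from C, D, H.
H's domain is down to {1}, so H = 1. Remove 1 from C.
Determined: G=17, H=1. The other variables each still have more than one consistent value. That makes 2.

2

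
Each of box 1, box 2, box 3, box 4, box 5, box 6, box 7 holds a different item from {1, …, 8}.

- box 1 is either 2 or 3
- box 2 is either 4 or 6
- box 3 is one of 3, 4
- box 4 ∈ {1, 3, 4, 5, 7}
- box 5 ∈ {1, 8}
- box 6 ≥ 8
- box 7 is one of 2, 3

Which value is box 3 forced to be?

box 6 must be 8 (only option left). Eliminate 8 elsewhere: box 5.
box 5 must be 1 (only option left). Remove 1 from box 4.
The 2 variables box 1 and box 7 are confined to {2, 3}, which locks those values in; drop them from box 3, box 4.
So box 3 = 4.

4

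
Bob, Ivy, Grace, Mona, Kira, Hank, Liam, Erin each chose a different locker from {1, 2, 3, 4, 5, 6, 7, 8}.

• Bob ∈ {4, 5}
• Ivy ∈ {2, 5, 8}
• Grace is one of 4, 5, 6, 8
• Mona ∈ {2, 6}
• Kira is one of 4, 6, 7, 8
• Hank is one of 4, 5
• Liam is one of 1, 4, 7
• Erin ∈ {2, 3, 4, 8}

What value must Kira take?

7

The 8 variables together cover exactly {1, 2, 3, 4, 5, 6, 7, 8} — 8 values for 8 variables — and 1 appears only in Liam's list, so Liam = 1.
Among the 7 still-open variables, 3 fits only Erin (and all 7 values in {2, 3, 4, 5, 6, 7, 8} must be used), so Erin = 3.
The 6 still-open variables together cover exactly {2, 4, 5, 6, 7, 8} — 6 values for 6 variables — and 7 appears only in Kira's list, so Kira = 7.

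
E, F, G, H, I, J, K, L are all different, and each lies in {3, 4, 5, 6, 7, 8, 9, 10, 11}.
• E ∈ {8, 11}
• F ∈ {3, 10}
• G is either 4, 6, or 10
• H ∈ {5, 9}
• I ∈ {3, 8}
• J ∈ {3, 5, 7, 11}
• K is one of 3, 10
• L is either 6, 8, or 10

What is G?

4

F and K between them cover only {3, 10} — a naked pair. Remove those values from G, I, J, L.
That leaves I = 8. Remove 8 from E, L.
That leaves L = 6. Strike 6 from G.
So G = 4.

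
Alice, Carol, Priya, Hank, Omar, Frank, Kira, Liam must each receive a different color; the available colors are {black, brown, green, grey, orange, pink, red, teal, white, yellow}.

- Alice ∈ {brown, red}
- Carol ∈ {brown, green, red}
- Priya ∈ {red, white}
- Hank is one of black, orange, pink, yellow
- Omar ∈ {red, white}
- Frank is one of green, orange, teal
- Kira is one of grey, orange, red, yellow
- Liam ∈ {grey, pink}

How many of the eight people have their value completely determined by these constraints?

2

The 2 variables Priya and Omar are confined to {red, white}, which locks those values in; drop them from Alice, Carol, Kira.
Alice must be brown (only option left). Strike brown from Carol.
That leaves Carol = green. Eliminate green elsewhere: Frank.
Determined: Alice=brown, Carol=green. The other people each still have more than one consistent value. That makes 2.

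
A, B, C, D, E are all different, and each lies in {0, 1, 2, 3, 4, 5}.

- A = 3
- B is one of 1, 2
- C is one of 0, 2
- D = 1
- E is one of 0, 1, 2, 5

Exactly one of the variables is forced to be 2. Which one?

A must be 3 (only option left).
D must be 1 (only option left). Eliminate 1 elsewhere: B, E.
So 2 goes to B.

B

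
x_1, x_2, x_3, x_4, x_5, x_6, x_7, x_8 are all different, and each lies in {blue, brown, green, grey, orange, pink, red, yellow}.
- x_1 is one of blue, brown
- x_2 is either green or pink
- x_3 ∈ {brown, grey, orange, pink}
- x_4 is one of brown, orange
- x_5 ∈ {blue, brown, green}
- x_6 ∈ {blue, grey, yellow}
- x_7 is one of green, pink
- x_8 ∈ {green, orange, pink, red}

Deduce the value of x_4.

orange

Among the 8 variables, red fits only x_8 (and all 8 values in {blue, brown, green, grey, orange, pink, red, yellow} must be used), so x_8 = red.
The 7 still-open variables together cover exactly {blue, brown, green, grey, orange, pink, yellow} — 7 values for 7 variables — and yellow appears only in x_6's list, so x_6 = yellow.
The 6 still-open variables together cover exactly {blue, brown, green, grey, orange, pink} — 6 values for 6 variables — and grey appears only in x_3's list, so x_3 = grey.
The 5 still-open variables together cover exactly {blue, brown, green, orange, pink} — 5 values for 5 variables — and orange appears only in x_4's list, so x_4 = orange.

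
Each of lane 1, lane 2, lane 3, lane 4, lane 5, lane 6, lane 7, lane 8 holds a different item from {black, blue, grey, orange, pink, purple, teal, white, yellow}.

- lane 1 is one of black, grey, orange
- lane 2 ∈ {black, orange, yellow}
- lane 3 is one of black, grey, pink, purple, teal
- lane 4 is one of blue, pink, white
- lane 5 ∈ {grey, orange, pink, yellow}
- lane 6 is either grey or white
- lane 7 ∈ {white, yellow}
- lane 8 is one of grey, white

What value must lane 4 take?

The 2 variables lane 6 and lane 8 are confined to {grey, white}, which locks those values in; drop them from lane 1, lane 3, lane 4, lane 5, lane 7.
That leaves lane 7 = yellow. Eliminate yellow elsewhere: lane 2, lane 5.
lane 1 and lane 2 between them cover only {black, orange} — a naked pair. Remove those values from lane 3, lane 5.
That leaves lane 5 = pink. Remove pink from lane 3, lane 4.
So lane 4 = blue.

blue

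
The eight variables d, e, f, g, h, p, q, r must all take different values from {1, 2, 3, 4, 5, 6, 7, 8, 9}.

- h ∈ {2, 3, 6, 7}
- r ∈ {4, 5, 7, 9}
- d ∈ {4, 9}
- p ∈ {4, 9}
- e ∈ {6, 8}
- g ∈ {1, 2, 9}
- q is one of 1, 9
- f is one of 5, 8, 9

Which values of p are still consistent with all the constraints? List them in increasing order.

d and p share exactly the 2 values {4, 9}; by pigeonhole those values go to them, so strike 4, 9 from f, g, q, r.
q's domain is down to {1}, so q = 1. Remove 1 from g.
g must be 2 (only option left). Strike 2 from h.
No further eliminations apply; p can still be any of 4, 9.

4, 9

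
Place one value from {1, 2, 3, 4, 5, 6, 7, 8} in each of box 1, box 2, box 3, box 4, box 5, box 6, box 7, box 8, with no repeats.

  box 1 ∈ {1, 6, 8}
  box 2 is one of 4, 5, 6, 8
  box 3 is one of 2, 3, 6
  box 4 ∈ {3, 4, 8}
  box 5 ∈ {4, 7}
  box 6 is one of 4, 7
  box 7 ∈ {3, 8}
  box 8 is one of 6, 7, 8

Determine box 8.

Among the 8 variables, 1 fits only box 1 (and all 8 values in {1, 2, 3, 4, 5, 6, 7, 8} must be used), so box 1 = 1.
The 7 still-open variables together cover exactly {2, 3, 4, 5, 6, 7, 8} — 7 values for 7 variables — and 2 appears only in box 3's list, so box 3 = 2.
Among the 6 still-open variables, 5 fits only box 2 (and all 6 values in {3, 4, 5, 6, 7, 8} must be used), so box 2 = 5.
The 5 still-open variables draw from only 5 values {3, 4, 6, 7, 8}, so each is used; only box 8 can be 6, hence box 8 = 6.

6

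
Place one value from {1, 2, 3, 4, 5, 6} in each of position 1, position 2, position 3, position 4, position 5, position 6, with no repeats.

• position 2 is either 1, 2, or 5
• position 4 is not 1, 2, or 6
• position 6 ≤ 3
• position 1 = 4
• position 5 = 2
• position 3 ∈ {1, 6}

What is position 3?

position 1 has just one choice, so position 1 = 4. Strike 4 from position 4.
position 5 has just one choice, so position 5 = 2. So position 2, position 6 can't be 2.
Among the 4 still-open variables, 6 fits only position 3 (and all 4 values in {1, 3, 5, 6} must be used), so position 3 = 6.

6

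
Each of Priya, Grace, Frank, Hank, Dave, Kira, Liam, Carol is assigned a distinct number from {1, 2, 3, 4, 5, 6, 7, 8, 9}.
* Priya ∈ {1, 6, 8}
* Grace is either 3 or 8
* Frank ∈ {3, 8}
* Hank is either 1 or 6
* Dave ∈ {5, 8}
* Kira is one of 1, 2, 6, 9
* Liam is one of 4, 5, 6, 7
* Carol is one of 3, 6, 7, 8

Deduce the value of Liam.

Grace and Frank between them cover only {3, 8} — a naked pair. Remove those values from Priya, Dave, Carol.
Dave has just one choice, so Dave = 5. Remove 5 from Liam.
Priya and Hank share exactly the 2 values {1, 6}; by pigeonhole those values go to them, so strike 1, 6 from Kira, Liam, Carol.
That leaves Carol = 7. Remove 7 from Liam.
So Liam = 4.

4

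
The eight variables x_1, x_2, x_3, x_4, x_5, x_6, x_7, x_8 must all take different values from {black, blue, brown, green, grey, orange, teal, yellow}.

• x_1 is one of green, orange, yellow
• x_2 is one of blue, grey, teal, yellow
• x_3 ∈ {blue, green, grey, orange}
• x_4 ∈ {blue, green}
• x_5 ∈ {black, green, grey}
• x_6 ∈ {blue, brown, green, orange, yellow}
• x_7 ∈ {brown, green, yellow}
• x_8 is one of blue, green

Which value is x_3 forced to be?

grey

Among the 8 variables, black fits only x_5 (and all 8 values in {black, blue, brown, green, grey, orange, teal, yellow} must be used), so x_5 = black.
The 7 still-open variables draw from only 7 values {blue, brown, green, grey, orange, teal, yellow}, so each is used; only x_2 can be teal, hence x_2 = teal.
Among the 6 still-open variables, grey fits only x_3 (and all 6 values in {blue, brown, green, grey, orange, yellow} must be used), so x_3 = grey.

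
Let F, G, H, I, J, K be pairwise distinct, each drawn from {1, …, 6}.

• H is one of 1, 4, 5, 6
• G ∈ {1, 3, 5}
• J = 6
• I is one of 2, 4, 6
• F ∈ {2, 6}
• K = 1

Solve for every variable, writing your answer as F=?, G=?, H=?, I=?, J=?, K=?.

J's domain is down to {6}, so J = 6. So F, H, I can't be 6.
K has just one choice, so K = 1. Strike 1 from G, H.
F's domain is down to {2}, so F = 2. Eliminate 2 elsewhere: I.
That leaves I = 4. Eliminate 4 elsewhere: H.
H's domain is down to {5}, so H = 5. Eliminate 5 elsewhere: G.
G must be 3 (only option left).

F=2, G=3, H=5, I=4, J=6, K=1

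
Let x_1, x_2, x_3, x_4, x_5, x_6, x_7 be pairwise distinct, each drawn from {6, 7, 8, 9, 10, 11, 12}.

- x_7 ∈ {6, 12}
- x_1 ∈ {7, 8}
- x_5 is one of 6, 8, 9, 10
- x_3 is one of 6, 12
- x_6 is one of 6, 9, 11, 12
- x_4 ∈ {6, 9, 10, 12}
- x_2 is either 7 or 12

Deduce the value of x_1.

The 7 variables together cover exactly {6, 7, 8, 9, 10, 11, 12} — 7 values for 7 variables — and 11 appears only in x_6's list, so x_6 = 11.
x_3 and x_7 share exactly the 2 values {6, 12}; by pigeonhole those values go to them, so strike 6, 12 from x_2, x_4, x_5.
x_2's domain is down to {7}, so x_2 = 7. Strike 7 from x_1.
So x_1 = 8.

8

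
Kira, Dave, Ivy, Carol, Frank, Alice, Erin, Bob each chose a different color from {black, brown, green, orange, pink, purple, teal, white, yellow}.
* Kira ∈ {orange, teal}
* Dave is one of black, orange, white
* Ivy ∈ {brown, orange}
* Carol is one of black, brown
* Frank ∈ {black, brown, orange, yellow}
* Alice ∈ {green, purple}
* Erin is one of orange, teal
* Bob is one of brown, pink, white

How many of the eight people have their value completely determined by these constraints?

Kira and Erin share exactly the 2 values {orange, teal}; by pigeonhole those values go to them, so strike orange, teal from Dave, Ivy, Frank.
Ivy's domain is down to {brown}, so Ivy = brown. So Carol, Frank, Bob can't be brown.
Carol's domain is down to {black}, so Carol = black. Strike black from Dave, Frank.
Frank must be yellow (only option left).
Dave has just one choice, so Dave = white. Remove white from Bob.
Bob's domain is down to {pink}, so Bob = pink.
Determined: Dave=white, Ivy=brown, Carol=black, Frank=yellow, Bob=pink. The other people each still have more than one consistent value. That makes 5.

5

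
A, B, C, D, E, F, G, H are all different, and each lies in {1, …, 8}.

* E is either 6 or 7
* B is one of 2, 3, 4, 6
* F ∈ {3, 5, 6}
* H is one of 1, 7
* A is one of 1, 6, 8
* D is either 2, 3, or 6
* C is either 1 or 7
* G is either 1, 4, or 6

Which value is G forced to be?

4

Among the 8 variables, 5 fits only F (and all 8 values in {1, 2, 3, 4, 5, 6, 7, 8} must be used), so F = 5.
The 7 still-open variables together cover exactly {1, 2, 3, 4, 6, 7, 8} — 7 values for 7 variables — and 8 appears only in A's list, so A = 8.
The 2 variables C and H are confined to {1, 7}, which locks those values in; drop them from E, G.
That leaves E = 6. Remove 6 from B, D, G.
So G = 4.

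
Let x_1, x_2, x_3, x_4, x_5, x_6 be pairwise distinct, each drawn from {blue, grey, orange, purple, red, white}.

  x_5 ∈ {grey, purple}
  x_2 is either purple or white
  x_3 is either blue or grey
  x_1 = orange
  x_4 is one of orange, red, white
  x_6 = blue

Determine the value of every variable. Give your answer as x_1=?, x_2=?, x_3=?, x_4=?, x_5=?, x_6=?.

x_1 must be orange (only option left). Remove orange from x_4.
x_6 must be blue (only option left). Strike blue from x_3.
x_3 must be grey (only option left). Remove grey from x_5.
x_5 must be purple (only option left). Eliminate purple elsewhere: x_2.
x_2 must be white (only option left). Strike white from x_4.
x_4 must be red (only option left).

x_1=orange, x_2=white, x_3=grey, x_4=red, x_5=purple, x_6=blue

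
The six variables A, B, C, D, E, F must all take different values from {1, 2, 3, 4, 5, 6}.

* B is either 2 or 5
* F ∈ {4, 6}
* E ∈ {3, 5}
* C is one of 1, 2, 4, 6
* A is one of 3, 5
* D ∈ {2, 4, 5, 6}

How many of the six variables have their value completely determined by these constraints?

2

The 6 variables draw from only 6 values {1, 2, 3, 4, 5, 6}, so each is used; only C can be 1, hence C = 1.
A and E share exactly the 2 values {3, 5}; by pigeonhole those values go to them, so strike 3, 5 from B, D.
That leaves B = 2. Eliminate 2 elsewhere: D.
Determined: B=2, C=1. The other variables each still have more than one consistent value. That makes 2.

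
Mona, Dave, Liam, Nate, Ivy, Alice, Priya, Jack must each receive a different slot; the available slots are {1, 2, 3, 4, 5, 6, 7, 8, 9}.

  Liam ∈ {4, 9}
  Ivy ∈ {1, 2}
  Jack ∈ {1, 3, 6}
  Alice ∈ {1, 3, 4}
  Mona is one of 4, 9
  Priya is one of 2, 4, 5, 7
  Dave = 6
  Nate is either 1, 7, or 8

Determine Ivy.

2

Dave has just one choice, so Dave = 6. Strike 6 from Jack.
Mona and Liam share exactly the 2 values {4, 9}; by pigeonhole those values go to them, so strike 4, 9 from Alice, Priya.
The 2 variables Alice and Jack are confined to {1, 3}, which locks those values in; drop them from Nate, Ivy.
So Ivy = 2.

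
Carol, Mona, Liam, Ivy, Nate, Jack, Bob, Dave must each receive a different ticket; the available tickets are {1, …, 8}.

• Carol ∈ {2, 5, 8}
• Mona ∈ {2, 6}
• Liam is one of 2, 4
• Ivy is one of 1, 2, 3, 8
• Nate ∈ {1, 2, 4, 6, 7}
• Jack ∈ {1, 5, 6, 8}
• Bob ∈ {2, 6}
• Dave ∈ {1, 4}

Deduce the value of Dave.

Among the 8 variables, 3 fits only Ivy (and all 8 values in {1, 2, 3, 4, 5, 6, 7, 8} must be used), so Ivy = 3.
The 7 still-open variables together cover exactly {1, 2, 4, 5, 6, 7, 8} — 7 values for 7 variables — and 7 appears only in Nate's list, so Nate = 7.
Mona and Bob between them cover only {2, 6} — a naked pair. Remove those values from Carol, Liam, Jack.
Liam's domain is down to {4}, so Liam = 4. Strike 4 from Dave.
So Dave = 1.

1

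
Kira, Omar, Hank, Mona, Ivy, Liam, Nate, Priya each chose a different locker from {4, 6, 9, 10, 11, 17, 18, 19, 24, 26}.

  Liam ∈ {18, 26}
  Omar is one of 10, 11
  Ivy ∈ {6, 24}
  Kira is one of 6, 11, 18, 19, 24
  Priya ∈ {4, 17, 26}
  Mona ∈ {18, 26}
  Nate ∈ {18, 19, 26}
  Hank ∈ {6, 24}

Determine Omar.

Hank and Ivy between them cover only {6, 24} — a naked pair. Remove those values from Kira.
Mona and Liam between them cover only {18, 26} — a naked pair. Remove those values from Kira, Nate, Priya.
Nate must be 19 (only option left). So Kira can't be 19.
Kira's domain is down to {11}, so Kira = 11. Remove 11 from Omar.
So Omar = 10.

10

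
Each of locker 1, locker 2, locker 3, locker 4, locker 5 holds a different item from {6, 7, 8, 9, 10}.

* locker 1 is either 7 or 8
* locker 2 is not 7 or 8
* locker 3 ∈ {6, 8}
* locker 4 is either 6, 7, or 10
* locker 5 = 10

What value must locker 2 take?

9

locker 5's domain is down to {10}, so locker 5 = 10. Eliminate 10 elsewhere: locker 2, locker 4.
The 4 still-open variables together cover exactly {6, 7, 8, 9} — 4 values for 4 variables — and 9 appears only in locker 2's list, so locker 2 = 9.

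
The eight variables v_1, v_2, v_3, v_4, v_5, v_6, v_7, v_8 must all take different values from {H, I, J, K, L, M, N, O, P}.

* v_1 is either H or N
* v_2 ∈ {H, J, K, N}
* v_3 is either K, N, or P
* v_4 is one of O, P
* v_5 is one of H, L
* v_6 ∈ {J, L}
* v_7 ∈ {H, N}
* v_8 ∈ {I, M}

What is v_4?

O

The 2 variables v_1 and v_7 are confined to {H, N}, which locks those values in; drop them from v_2, v_3, v_5.
v_5 has just one choice, so v_5 = L. Eliminate L elsewhere: v_6.
v_6 has just one choice, so v_6 = J. Strike J from v_2.
v_2 must be K (only option left). Eliminate K elsewhere: v_3.
v_3's domain is down to {P}, so v_3 = P. Remove P from v_4.
So v_4 = O.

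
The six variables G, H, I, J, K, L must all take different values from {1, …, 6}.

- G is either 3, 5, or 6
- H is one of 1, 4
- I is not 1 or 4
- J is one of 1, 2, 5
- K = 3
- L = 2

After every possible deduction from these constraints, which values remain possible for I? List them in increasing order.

5, 6

K's domain is down to {3}, so K = 3. So G, I can't be 3.
That leaves L = 2. Eliminate 2 elsewhere: I, J.
Among the 4 still-open variables, 4 fits only H (and all 4 values in {1, 4, 5, 6} must be used), so H = 4.
The 3 still-open variables together cover exactly {1, 5, 6} — 3 values for 3 variables — and 1 appears only in J's list, so J = 1.
No further eliminations apply; I can still be any of 5, 6.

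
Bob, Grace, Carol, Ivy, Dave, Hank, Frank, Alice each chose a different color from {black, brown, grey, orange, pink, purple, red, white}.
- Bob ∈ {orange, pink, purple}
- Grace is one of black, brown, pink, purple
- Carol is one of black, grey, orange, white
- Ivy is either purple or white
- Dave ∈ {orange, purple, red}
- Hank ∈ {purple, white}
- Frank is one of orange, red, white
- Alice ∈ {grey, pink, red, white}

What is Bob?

pink

The 8 variables draw from only 8 values {black, brown, grey, orange, pink, purple, red, white}, so each is used; only Grace can be brown, hence Grace = brown.
The 7 still-open variables together cover exactly {black, grey, orange, pink, purple, red, white} — 7 values for 7 variables — and black appears only in Carol's list, so Carol = black.
The 6 still-open variables draw from only 6 values {grey, orange, pink, purple, red, white}, so each is used; only Alice can be grey, hence Alice = grey.
Among the 5 still-open variables, pink fits only Bob (and all 5 values in {orange, pink, purple, red, white} must be used), so Bob = pink.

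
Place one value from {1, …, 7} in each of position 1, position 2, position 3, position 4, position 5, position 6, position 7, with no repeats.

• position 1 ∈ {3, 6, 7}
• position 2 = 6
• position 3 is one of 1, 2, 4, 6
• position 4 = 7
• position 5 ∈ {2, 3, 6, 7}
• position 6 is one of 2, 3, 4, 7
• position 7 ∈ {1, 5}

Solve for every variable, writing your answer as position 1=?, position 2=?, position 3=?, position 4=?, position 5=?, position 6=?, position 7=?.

position 1=3, position 2=6, position 3=1, position 4=7, position 5=2, position 6=4, position 7=5

position 2's domain is down to {6}, so position 2 = 6. Eliminate 6 elsewhere: position 1, position 3, position 5.
position 4 has just one choice, so position 4 = 7. So position 1, position 5, position 6 can't be 7.
position 1 has just one choice, so position 1 = 3. Strike 3 from position 5, position 6.
position 5 must be 2 (only option left). Strike 2 from position 3, position 6.
That leaves position 6 = 4. Eliminate 4 elsewhere: position 3.
position 3 must be 1 (only option left). Strike 1 from position 7.
position 7's domain is down to {5}, so position 7 = 5.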